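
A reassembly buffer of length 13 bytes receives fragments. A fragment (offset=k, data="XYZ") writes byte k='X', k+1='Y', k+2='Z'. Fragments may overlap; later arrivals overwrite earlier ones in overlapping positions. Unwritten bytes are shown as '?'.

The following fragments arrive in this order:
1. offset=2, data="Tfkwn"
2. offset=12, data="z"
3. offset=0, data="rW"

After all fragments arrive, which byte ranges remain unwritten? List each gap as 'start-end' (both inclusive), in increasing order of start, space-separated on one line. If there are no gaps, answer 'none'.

Fragment 1: offset=2 len=5
Fragment 2: offset=12 len=1
Fragment 3: offset=0 len=2
Gaps: 7-11

Answer: 7-11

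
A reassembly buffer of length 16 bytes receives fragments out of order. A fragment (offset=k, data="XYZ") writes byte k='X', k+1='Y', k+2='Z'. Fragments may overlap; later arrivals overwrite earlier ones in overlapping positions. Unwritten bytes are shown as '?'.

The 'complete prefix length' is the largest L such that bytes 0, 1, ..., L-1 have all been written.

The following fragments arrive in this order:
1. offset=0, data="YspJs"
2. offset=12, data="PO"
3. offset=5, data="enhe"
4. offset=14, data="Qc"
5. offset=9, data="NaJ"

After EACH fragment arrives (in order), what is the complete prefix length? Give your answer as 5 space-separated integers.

Answer: 5 5 9 9 16

Derivation:
Fragment 1: offset=0 data="YspJs" -> buffer=YspJs??????????? -> prefix_len=5
Fragment 2: offset=12 data="PO" -> buffer=YspJs???????PO?? -> prefix_len=5
Fragment 3: offset=5 data="enhe" -> buffer=YspJsenhe???PO?? -> prefix_len=9
Fragment 4: offset=14 data="Qc" -> buffer=YspJsenhe???POQc -> prefix_len=9
Fragment 5: offset=9 data="NaJ" -> buffer=YspJsenheNaJPOQc -> prefix_len=16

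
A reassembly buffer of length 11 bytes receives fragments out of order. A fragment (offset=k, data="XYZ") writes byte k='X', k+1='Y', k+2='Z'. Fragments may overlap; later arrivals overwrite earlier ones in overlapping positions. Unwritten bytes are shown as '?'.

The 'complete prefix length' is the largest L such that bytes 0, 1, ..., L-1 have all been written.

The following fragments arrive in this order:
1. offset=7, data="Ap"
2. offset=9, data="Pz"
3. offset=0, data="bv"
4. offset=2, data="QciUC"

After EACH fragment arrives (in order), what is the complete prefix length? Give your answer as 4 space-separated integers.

Answer: 0 0 2 11

Derivation:
Fragment 1: offset=7 data="Ap" -> buffer=???????Ap?? -> prefix_len=0
Fragment 2: offset=9 data="Pz" -> buffer=???????ApPz -> prefix_len=0
Fragment 3: offset=0 data="bv" -> buffer=bv?????ApPz -> prefix_len=2
Fragment 4: offset=2 data="QciUC" -> buffer=bvQciUCApPz -> prefix_len=11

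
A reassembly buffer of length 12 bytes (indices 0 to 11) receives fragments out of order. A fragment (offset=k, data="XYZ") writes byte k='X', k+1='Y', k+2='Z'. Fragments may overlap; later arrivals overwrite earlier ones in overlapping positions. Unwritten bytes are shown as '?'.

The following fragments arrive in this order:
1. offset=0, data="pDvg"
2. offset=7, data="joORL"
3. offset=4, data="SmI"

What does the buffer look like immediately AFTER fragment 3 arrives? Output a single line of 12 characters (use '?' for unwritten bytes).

Answer: pDvgSmIjoORL

Derivation:
Fragment 1: offset=0 data="pDvg" -> buffer=pDvg????????
Fragment 2: offset=7 data="joORL" -> buffer=pDvg???joORL
Fragment 3: offset=4 data="SmI" -> buffer=pDvgSmIjoORL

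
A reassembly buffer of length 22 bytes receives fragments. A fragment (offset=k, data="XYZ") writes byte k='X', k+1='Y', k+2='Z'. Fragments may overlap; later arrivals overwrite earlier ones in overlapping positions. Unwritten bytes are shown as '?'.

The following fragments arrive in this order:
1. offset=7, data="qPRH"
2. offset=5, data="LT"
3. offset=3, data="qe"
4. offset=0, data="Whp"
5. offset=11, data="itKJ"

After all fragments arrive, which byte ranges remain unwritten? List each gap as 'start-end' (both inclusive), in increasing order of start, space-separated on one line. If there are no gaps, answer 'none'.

Fragment 1: offset=7 len=4
Fragment 2: offset=5 len=2
Fragment 3: offset=3 len=2
Fragment 4: offset=0 len=3
Fragment 5: offset=11 len=4
Gaps: 15-21

Answer: 15-21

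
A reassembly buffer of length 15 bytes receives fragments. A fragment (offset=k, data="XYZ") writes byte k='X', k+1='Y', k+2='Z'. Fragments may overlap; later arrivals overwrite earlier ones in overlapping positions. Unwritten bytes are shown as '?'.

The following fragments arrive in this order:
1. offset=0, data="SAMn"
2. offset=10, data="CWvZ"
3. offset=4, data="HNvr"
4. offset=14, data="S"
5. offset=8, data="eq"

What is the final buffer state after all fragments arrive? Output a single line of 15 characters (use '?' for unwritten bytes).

Fragment 1: offset=0 data="SAMn" -> buffer=SAMn???????????
Fragment 2: offset=10 data="CWvZ" -> buffer=SAMn??????CWvZ?
Fragment 3: offset=4 data="HNvr" -> buffer=SAMnHNvr??CWvZ?
Fragment 4: offset=14 data="S" -> buffer=SAMnHNvr??CWvZS
Fragment 5: offset=8 data="eq" -> buffer=SAMnHNvreqCWvZS

Answer: SAMnHNvreqCWvZS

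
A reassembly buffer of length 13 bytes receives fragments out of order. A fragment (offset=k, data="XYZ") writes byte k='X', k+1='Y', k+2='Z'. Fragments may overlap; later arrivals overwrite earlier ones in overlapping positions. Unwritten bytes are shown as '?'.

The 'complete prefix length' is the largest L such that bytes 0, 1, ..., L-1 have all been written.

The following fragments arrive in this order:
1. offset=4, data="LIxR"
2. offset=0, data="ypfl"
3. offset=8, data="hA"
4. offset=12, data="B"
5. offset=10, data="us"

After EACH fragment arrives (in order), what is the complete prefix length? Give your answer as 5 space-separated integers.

Fragment 1: offset=4 data="LIxR" -> buffer=????LIxR????? -> prefix_len=0
Fragment 2: offset=0 data="ypfl" -> buffer=ypflLIxR????? -> prefix_len=8
Fragment 3: offset=8 data="hA" -> buffer=ypflLIxRhA??? -> prefix_len=10
Fragment 4: offset=12 data="B" -> buffer=ypflLIxRhA??B -> prefix_len=10
Fragment 5: offset=10 data="us" -> buffer=ypflLIxRhAusB -> prefix_len=13

Answer: 0 8 10 10 13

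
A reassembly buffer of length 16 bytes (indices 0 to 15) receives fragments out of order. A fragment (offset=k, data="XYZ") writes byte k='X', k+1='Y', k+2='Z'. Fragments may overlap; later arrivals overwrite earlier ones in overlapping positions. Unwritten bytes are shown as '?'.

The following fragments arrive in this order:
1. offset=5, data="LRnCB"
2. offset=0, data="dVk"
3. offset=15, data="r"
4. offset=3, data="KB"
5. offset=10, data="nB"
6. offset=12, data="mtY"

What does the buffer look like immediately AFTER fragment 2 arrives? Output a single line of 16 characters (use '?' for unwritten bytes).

Answer: dVk??LRnCB??????

Derivation:
Fragment 1: offset=5 data="LRnCB" -> buffer=?????LRnCB??????
Fragment 2: offset=0 data="dVk" -> buffer=dVk??LRnCB??????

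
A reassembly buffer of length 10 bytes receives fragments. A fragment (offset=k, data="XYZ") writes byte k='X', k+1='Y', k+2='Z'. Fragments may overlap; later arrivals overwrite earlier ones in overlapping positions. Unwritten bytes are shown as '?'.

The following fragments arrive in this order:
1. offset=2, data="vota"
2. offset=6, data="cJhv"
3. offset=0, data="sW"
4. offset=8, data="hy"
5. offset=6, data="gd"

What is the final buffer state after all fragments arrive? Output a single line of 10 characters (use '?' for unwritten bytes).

Answer: sWvotagdhy

Derivation:
Fragment 1: offset=2 data="vota" -> buffer=??vota????
Fragment 2: offset=6 data="cJhv" -> buffer=??votacJhv
Fragment 3: offset=0 data="sW" -> buffer=sWvotacJhv
Fragment 4: offset=8 data="hy" -> buffer=sWvotacJhy
Fragment 5: offset=6 data="gd" -> buffer=sWvotagdhy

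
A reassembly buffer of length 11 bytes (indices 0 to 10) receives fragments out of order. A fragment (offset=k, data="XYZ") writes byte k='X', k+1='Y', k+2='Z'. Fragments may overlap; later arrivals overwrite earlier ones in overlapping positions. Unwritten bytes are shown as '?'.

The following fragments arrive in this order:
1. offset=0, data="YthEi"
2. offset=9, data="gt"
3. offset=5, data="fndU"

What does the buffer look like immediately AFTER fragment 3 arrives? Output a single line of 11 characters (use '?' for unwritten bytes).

Fragment 1: offset=0 data="YthEi" -> buffer=YthEi??????
Fragment 2: offset=9 data="gt" -> buffer=YthEi????gt
Fragment 3: offset=5 data="fndU" -> buffer=YthEifndUgt

Answer: YthEifndUgt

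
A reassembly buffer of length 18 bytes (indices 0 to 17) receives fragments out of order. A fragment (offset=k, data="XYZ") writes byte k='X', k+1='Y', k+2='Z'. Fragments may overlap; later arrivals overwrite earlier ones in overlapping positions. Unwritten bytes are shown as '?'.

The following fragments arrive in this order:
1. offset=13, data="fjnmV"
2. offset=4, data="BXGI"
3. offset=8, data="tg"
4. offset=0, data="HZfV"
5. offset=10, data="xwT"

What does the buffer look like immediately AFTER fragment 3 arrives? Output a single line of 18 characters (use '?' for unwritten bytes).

Fragment 1: offset=13 data="fjnmV" -> buffer=?????????????fjnmV
Fragment 2: offset=4 data="BXGI" -> buffer=????BXGI?????fjnmV
Fragment 3: offset=8 data="tg" -> buffer=????BXGItg???fjnmV

Answer: ????BXGItg???fjnmV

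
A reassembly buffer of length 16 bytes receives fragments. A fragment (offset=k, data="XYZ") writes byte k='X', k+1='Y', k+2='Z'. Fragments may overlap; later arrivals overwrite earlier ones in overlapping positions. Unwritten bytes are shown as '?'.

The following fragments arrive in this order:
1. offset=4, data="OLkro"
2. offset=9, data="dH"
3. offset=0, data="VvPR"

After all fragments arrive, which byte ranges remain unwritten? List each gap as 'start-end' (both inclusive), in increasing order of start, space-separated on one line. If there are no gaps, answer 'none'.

Fragment 1: offset=4 len=5
Fragment 2: offset=9 len=2
Fragment 3: offset=0 len=4
Gaps: 11-15

Answer: 11-15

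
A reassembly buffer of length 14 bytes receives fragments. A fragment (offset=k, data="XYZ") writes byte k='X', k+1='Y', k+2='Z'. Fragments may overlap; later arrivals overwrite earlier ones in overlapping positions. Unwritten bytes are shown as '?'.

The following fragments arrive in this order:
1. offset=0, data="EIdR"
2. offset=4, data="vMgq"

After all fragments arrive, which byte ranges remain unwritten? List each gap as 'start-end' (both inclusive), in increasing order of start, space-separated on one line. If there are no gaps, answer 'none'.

Answer: 8-13

Derivation:
Fragment 1: offset=0 len=4
Fragment 2: offset=4 len=4
Gaps: 8-13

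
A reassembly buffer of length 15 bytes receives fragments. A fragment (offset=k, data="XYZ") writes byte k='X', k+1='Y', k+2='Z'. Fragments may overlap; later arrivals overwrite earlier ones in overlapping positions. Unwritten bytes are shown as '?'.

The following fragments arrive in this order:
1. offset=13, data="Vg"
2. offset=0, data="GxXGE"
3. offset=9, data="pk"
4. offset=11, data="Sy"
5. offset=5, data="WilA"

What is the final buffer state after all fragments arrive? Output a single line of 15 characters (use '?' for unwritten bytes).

Fragment 1: offset=13 data="Vg" -> buffer=?????????????Vg
Fragment 2: offset=0 data="GxXGE" -> buffer=GxXGE????????Vg
Fragment 3: offset=9 data="pk" -> buffer=GxXGE????pk??Vg
Fragment 4: offset=11 data="Sy" -> buffer=GxXGE????pkSyVg
Fragment 5: offset=5 data="WilA" -> buffer=GxXGEWilApkSyVg

Answer: GxXGEWilApkSyVg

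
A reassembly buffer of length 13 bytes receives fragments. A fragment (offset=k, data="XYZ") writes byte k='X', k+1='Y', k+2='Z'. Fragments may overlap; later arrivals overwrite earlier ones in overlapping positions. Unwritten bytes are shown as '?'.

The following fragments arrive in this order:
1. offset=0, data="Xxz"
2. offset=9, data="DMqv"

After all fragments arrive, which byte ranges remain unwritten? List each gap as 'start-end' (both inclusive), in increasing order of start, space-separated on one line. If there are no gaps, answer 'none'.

Answer: 3-8

Derivation:
Fragment 1: offset=0 len=3
Fragment 2: offset=9 len=4
Gaps: 3-8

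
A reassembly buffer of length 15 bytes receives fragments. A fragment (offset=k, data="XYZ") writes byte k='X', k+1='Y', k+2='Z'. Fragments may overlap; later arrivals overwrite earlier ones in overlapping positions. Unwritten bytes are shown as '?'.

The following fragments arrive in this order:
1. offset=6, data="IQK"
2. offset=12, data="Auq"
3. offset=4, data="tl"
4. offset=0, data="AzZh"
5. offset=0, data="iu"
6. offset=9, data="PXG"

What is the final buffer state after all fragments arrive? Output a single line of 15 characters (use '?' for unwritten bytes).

Fragment 1: offset=6 data="IQK" -> buffer=??????IQK??????
Fragment 2: offset=12 data="Auq" -> buffer=??????IQK???Auq
Fragment 3: offset=4 data="tl" -> buffer=????tlIQK???Auq
Fragment 4: offset=0 data="AzZh" -> buffer=AzZhtlIQK???Auq
Fragment 5: offset=0 data="iu" -> buffer=iuZhtlIQK???Auq
Fragment 6: offset=9 data="PXG" -> buffer=iuZhtlIQKPXGAuq

Answer: iuZhtlIQKPXGAuq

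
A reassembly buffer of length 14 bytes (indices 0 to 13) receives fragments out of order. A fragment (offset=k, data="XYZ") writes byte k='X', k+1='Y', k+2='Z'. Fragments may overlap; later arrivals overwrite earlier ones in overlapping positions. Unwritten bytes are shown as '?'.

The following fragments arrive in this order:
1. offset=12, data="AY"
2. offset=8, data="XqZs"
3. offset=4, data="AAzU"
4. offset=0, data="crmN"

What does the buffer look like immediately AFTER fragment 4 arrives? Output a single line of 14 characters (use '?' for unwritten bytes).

Fragment 1: offset=12 data="AY" -> buffer=????????????AY
Fragment 2: offset=8 data="XqZs" -> buffer=????????XqZsAY
Fragment 3: offset=4 data="AAzU" -> buffer=????AAzUXqZsAY
Fragment 4: offset=0 data="crmN" -> buffer=crmNAAzUXqZsAY

Answer: crmNAAzUXqZsAY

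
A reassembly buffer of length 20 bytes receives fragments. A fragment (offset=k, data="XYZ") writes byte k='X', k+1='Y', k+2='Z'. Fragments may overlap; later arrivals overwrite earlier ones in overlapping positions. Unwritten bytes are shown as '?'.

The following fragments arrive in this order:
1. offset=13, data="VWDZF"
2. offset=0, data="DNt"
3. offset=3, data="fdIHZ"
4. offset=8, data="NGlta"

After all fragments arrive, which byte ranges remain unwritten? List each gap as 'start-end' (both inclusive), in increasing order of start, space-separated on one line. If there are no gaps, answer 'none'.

Fragment 1: offset=13 len=5
Fragment 2: offset=0 len=3
Fragment 3: offset=3 len=5
Fragment 4: offset=8 len=5
Gaps: 18-19

Answer: 18-19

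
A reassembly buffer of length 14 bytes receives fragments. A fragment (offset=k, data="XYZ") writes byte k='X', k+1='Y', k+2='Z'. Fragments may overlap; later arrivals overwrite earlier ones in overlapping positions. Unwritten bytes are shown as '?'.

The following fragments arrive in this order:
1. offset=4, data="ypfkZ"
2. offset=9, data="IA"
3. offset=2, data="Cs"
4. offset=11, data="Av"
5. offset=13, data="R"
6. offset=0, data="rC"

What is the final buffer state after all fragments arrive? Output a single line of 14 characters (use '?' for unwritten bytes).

Fragment 1: offset=4 data="ypfkZ" -> buffer=????ypfkZ?????
Fragment 2: offset=9 data="IA" -> buffer=????ypfkZIA???
Fragment 3: offset=2 data="Cs" -> buffer=??CsypfkZIA???
Fragment 4: offset=11 data="Av" -> buffer=??CsypfkZIAAv?
Fragment 5: offset=13 data="R" -> buffer=??CsypfkZIAAvR
Fragment 6: offset=0 data="rC" -> buffer=rCCsypfkZIAAvR

Answer: rCCsypfkZIAAvR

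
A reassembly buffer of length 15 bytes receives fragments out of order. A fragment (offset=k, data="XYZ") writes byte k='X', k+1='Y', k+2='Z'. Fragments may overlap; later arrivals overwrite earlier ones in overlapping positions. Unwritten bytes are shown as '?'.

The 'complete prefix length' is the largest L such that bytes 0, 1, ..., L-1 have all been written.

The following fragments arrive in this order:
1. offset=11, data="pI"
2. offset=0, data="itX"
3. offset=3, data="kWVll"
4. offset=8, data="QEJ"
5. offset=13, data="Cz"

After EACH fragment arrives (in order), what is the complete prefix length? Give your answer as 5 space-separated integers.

Answer: 0 3 8 13 15

Derivation:
Fragment 1: offset=11 data="pI" -> buffer=???????????pI?? -> prefix_len=0
Fragment 2: offset=0 data="itX" -> buffer=itX????????pI?? -> prefix_len=3
Fragment 3: offset=3 data="kWVll" -> buffer=itXkWVll???pI?? -> prefix_len=8
Fragment 4: offset=8 data="QEJ" -> buffer=itXkWVllQEJpI?? -> prefix_len=13
Fragment 5: offset=13 data="Cz" -> buffer=itXkWVllQEJpICz -> prefix_len=15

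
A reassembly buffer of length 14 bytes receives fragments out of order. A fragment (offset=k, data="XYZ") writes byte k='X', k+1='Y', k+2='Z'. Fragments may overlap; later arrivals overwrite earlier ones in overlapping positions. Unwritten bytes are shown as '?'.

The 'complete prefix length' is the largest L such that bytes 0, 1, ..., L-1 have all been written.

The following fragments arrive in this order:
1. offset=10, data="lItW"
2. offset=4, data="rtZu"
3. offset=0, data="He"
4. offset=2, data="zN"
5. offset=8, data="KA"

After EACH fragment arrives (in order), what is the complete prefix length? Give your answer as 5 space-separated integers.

Answer: 0 0 2 8 14

Derivation:
Fragment 1: offset=10 data="lItW" -> buffer=??????????lItW -> prefix_len=0
Fragment 2: offset=4 data="rtZu" -> buffer=????rtZu??lItW -> prefix_len=0
Fragment 3: offset=0 data="He" -> buffer=He??rtZu??lItW -> prefix_len=2
Fragment 4: offset=2 data="zN" -> buffer=HezNrtZu??lItW -> prefix_len=8
Fragment 5: offset=8 data="KA" -> buffer=HezNrtZuKAlItW -> prefix_len=14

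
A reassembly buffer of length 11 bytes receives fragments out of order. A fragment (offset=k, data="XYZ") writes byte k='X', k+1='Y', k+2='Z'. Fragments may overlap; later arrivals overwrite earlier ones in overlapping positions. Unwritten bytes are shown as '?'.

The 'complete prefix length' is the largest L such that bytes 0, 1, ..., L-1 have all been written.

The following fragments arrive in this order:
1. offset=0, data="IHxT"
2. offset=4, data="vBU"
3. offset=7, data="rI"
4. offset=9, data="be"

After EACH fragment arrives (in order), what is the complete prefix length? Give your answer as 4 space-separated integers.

Answer: 4 7 9 11

Derivation:
Fragment 1: offset=0 data="IHxT" -> buffer=IHxT??????? -> prefix_len=4
Fragment 2: offset=4 data="vBU" -> buffer=IHxTvBU???? -> prefix_len=7
Fragment 3: offset=7 data="rI" -> buffer=IHxTvBUrI?? -> prefix_len=9
Fragment 4: offset=9 data="be" -> buffer=IHxTvBUrIbe -> prefix_len=11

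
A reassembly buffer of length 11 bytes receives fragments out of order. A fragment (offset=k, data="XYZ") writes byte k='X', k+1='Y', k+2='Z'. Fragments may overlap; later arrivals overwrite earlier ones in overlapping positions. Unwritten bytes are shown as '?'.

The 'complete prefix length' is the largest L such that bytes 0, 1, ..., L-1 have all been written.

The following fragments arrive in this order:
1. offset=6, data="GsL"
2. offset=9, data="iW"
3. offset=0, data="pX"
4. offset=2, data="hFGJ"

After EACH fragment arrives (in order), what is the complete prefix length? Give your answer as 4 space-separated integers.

Fragment 1: offset=6 data="GsL" -> buffer=??????GsL?? -> prefix_len=0
Fragment 2: offset=9 data="iW" -> buffer=??????GsLiW -> prefix_len=0
Fragment 3: offset=0 data="pX" -> buffer=pX????GsLiW -> prefix_len=2
Fragment 4: offset=2 data="hFGJ" -> buffer=pXhFGJGsLiW -> prefix_len=11

Answer: 0 0 2 11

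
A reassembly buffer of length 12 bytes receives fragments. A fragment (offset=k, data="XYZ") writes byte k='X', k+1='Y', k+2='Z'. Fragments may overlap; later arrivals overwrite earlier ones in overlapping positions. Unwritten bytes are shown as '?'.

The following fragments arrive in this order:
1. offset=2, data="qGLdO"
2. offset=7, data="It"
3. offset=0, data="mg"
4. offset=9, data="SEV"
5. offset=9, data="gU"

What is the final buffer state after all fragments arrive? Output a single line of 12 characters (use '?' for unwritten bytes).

Answer: mgqGLdOItgUV

Derivation:
Fragment 1: offset=2 data="qGLdO" -> buffer=??qGLdO?????
Fragment 2: offset=7 data="It" -> buffer=??qGLdOIt???
Fragment 3: offset=0 data="mg" -> buffer=mgqGLdOIt???
Fragment 4: offset=9 data="SEV" -> buffer=mgqGLdOItSEV
Fragment 5: offset=9 data="gU" -> buffer=mgqGLdOItgUV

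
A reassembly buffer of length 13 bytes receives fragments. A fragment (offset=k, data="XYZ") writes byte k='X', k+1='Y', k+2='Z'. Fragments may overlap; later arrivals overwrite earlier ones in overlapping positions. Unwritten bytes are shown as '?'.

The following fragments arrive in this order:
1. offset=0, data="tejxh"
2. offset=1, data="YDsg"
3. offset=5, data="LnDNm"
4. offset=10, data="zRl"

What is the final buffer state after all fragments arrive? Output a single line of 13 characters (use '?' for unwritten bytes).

Answer: tYDsgLnDNmzRl

Derivation:
Fragment 1: offset=0 data="tejxh" -> buffer=tejxh????????
Fragment 2: offset=1 data="YDsg" -> buffer=tYDsg????????
Fragment 3: offset=5 data="LnDNm" -> buffer=tYDsgLnDNm???
Fragment 4: offset=10 data="zRl" -> buffer=tYDsgLnDNmzRl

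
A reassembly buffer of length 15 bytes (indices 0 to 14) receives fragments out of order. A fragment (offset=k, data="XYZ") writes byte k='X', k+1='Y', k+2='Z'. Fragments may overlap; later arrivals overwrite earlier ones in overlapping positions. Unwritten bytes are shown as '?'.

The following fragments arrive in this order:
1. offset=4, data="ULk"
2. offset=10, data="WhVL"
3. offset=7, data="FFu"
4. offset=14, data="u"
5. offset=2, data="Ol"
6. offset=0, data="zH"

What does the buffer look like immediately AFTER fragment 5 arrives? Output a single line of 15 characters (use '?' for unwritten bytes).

Answer: ??OlULkFFuWhVLu

Derivation:
Fragment 1: offset=4 data="ULk" -> buffer=????ULk????????
Fragment 2: offset=10 data="WhVL" -> buffer=????ULk???WhVL?
Fragment 3: offset=7 data="FFu" -> buffer=????ULkFFuWhVL?
Fragment 4: offset=14 data="u" -> buffer=????ULkFFuWhVLu
Fragment 5: offset=2 data="Ol" -> buffer=??OlULkFFuWhVLu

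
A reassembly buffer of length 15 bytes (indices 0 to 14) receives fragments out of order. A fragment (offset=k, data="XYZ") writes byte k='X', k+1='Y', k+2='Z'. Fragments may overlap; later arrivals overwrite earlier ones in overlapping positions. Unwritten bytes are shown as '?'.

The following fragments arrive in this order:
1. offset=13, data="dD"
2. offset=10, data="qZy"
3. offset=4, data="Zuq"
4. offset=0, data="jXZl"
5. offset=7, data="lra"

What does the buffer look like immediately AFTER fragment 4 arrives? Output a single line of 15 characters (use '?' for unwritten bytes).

Fragment 1: offset=13 data="dD" -> buffer=?????????????dD
Fragment 2: offset=10 data="qZy" -> buffer=??????????qZydD
Fragment 3: offset=4 data="Zuq" -> buffer=????Zuq???qZydD
Fragment 4: offset=0 data="jXZl" -> buffer=jXZlZuq???qZydD

Answer: jXZlZuq???qZydD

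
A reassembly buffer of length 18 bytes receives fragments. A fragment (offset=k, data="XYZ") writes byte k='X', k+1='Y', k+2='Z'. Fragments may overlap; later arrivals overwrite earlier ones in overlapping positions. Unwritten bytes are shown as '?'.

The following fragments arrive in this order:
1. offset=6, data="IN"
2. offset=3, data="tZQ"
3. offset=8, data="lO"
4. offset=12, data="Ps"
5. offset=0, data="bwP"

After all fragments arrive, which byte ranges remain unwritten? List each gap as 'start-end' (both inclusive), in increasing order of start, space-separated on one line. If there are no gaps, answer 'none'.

Fragment 1: offset=6 len=2
Fragment 2: offset=3 len=3
Fragment 3: offset=8 len=2
Fragment 4: offset=12 len=2
Fragment 5: offset=0 len=3
Gaps: 10-11 14-17

Answer: 10-11 14-17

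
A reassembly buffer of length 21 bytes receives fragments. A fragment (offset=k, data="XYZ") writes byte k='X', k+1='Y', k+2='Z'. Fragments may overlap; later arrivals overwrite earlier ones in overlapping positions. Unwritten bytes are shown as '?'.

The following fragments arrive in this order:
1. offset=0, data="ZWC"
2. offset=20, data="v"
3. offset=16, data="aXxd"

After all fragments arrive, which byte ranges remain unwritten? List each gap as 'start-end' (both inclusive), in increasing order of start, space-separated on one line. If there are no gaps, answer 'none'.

Fragment 1: offset=0 len=3
Fragment 2: offset=20 len=1
Fragment 3: offset=16 len=4
Gaps: 3-15

Answer: 3-15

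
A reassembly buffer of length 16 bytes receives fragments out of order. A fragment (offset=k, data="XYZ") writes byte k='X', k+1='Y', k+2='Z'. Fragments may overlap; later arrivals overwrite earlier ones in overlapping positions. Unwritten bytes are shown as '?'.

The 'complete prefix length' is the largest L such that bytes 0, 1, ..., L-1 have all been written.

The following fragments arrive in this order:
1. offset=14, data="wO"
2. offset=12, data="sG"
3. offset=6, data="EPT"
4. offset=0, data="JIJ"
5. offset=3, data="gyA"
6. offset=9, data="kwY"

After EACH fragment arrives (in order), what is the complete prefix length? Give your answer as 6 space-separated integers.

Answer: 0 0 0 3 9 16

Derivation:
Fragment 1: offset=14 data="wO" -> buffer=??????????????wO -> prefix_len=0
Fragment 2: offset=12 data="sG" -> buffer=????????????sGwO -> prefix_len=0
Fragment 3: offset=6 data="EPT" -> buffer=??????EPT???sGwO -> prefix_len=0
Fragment 4: offset=0 data="JIJ" -> buffer=JIJ???EPT???sGwO -> prefix_len=3
Fragment 5: offset=3 data="gyA" -> buffer=JIJgyAEPT???sGwO -> prefix_len=9
Fragment 6: offset=9 data="kwY" -> buffer=JIJgyAEPTkwYsGwO -> prefix_len=16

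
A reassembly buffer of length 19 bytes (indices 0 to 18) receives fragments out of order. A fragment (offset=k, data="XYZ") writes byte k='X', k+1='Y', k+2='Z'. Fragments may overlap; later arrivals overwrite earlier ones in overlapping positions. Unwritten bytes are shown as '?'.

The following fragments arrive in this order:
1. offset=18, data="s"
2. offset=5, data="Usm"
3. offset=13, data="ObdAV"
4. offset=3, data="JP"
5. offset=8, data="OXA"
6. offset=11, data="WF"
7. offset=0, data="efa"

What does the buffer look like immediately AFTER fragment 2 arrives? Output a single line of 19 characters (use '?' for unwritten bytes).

Answer: ?????Usm??????????s

Derivation:
Fragment 1: offset=18 data="s" -> buffer=??????????????????s
Fragment 2: offset=5 data="Usm" -> buffer=?????Usm??????????s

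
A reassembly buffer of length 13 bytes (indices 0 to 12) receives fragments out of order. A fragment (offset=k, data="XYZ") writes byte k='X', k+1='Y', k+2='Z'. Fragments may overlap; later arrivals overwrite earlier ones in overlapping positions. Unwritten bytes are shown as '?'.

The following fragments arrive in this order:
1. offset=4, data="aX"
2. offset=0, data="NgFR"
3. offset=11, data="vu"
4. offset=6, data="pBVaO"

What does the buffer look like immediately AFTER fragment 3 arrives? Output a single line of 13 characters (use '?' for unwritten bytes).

Fragment 1: offset=4 data="aX" -> buffer=????aX???????
Fragment 2: offset=0 data="NgFR" -> buffer=NgFRaX???????
Fragment 3: offset=11 data="vu" -> buffer=NgFRaX?????vu

Answer: NgFRaX?????vu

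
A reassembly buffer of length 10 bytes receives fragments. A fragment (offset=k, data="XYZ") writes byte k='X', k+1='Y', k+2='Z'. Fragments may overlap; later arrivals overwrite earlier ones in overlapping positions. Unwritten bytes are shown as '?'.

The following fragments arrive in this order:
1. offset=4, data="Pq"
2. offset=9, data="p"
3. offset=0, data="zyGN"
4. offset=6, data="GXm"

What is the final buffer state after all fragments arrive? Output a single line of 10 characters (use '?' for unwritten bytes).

Fragment 1: offset=4 data="Pq" -> buffer=????Pq????
Fragment 2: offset=9 data="p" -> buffer=????Pq???p
Fragment 3: offset=0 data="zyGN" -> buffer=zyGNPq???p
Fragment 4: offset=6 data="GXm" -> buffer=zyGNPqGXmp

Answer: zyGNPqGXmp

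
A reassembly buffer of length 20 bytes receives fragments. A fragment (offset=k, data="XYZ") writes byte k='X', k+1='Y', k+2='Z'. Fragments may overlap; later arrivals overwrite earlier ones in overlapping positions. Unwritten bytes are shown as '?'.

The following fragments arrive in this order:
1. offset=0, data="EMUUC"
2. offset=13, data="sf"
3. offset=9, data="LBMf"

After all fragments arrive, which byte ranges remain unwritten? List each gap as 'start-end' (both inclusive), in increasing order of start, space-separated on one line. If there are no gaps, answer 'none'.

Fragment 1: offset=0 len=5
Fragment 2: offset=13 len=2
Fragment 3: offset=9 len=4
Gaps: 5-8 15-19

Answer: 5-8 15-19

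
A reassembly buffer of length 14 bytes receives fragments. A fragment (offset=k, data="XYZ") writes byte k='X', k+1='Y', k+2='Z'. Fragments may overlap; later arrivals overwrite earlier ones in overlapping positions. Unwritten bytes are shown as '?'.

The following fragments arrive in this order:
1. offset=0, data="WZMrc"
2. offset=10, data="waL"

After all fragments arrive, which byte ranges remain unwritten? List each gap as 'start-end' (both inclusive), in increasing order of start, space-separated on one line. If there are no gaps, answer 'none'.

Fragment 1: offset=0 len=5
Fragment 2: offset=10 len=3
Gaps: 5-9 13-13

Answer: 5-9 13-13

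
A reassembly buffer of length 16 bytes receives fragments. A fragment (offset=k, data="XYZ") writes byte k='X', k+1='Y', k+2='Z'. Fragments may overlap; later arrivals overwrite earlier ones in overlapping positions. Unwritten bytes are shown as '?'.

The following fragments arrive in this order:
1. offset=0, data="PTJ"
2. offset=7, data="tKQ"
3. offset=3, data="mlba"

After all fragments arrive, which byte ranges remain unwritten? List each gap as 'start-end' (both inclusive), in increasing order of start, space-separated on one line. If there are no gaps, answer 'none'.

Answer: 10-15

Derivation:
Fragment 1: offset=0 len=3
Fragment 2: offset=7 len=3
Fragment 3: offset=3 len=4
Gaps: 10-15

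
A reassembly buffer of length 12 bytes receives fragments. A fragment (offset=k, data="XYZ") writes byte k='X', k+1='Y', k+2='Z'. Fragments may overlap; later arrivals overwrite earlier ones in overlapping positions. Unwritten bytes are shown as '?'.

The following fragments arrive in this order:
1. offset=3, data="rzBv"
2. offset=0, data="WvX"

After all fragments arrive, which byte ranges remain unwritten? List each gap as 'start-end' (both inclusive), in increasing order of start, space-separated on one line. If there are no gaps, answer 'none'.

Fragment 1: offset=3 len=4
Fragment 2: offset=0 len=3
Gaps: 7-11

Answer: 7-11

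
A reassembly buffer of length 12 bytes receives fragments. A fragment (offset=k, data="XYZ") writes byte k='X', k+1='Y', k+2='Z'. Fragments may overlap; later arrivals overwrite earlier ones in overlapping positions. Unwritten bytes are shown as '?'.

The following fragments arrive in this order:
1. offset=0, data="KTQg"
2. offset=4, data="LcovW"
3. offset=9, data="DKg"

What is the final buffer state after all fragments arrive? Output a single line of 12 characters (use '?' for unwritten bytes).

Fragment 1: offset=0 data="KTQg" -> buffer=KTQg????????
Fragment 2: offset=4 data="LcovW" -> buffer=KTQgLcovW???
Fragment 3: offset=9 data="DKg" -> buffer=KTQgLcovWDKg

Answer: KTQgLcovWDKg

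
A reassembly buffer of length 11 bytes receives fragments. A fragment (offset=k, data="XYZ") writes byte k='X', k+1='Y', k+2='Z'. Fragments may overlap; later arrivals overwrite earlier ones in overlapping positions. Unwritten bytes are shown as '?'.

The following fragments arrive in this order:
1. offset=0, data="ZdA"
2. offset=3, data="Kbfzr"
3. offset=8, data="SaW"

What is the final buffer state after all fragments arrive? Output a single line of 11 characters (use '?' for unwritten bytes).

Answer: ZdAKbfzrSaW

Derivation:
Fragment 1: offset=0 data="ZdA" -> buffer=ZdA????????
Fragment 2: offset=3 data="Kbfzr" -> buffer=ZdAKbfzr???
Fragment 3: offset=8 data="SaW" -> buffer=ZdAKbfzrSaW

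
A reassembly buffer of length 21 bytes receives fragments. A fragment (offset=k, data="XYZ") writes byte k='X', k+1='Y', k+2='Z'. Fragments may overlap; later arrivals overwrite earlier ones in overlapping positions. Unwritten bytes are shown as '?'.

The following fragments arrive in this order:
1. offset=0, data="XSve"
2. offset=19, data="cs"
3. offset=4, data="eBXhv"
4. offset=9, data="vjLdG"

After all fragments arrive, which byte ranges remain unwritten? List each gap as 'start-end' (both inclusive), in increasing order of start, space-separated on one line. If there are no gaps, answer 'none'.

Answer: 14-18

Derivation:
Fragment 1: offset=0 len=4
Fragment 2: offset=19 len=2
Fragment 3: offset=4 len=5
Fragment 4: offset=9 len=5
Gaps: 14-18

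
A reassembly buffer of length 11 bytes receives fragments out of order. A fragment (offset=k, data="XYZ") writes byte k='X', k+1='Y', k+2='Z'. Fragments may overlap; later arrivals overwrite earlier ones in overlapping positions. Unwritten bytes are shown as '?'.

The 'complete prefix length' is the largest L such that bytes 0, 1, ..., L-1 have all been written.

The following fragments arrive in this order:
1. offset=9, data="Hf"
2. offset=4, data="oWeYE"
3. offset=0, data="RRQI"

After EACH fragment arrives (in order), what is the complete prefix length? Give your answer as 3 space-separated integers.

Answer: 0 0 11

Derivation:
Fragment 1: offset=9 data="Hf" -> buffer=?????????Hf -> prefix_len=0
Fragment 2: offset=4 data="oWeYE" -> buffer=????oWeYEHf -> prefix_len=0
Fragment 3: offset=0 data="RRQI" -> buffer=RRQIoWeYEHf -> prefix_len=11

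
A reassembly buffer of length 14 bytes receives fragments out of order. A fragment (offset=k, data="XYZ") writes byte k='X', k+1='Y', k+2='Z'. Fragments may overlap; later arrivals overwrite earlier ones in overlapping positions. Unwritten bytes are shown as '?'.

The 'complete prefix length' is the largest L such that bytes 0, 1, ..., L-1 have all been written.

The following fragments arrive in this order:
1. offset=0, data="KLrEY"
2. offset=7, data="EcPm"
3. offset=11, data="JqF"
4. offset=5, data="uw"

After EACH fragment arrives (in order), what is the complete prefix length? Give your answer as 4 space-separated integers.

Fragment 1: offset=0 data="KLrEY" -> buffer=KLrEY????????? -> prefix_len=5
Fragment 2: offset=7 data="EcPm" -> buffer=KLrEY??EcPm??? -> prefix_len=5
Fragment 3: offset=11 data="JqF" -> buffer=KLrEY??EcPmJqF -> prefix_len=5
Fragment 4: offset=5 data="uw" -> buffer=KLrEYuwEcPmJqF -> prefix_len=14

Answer: 5 5 5 14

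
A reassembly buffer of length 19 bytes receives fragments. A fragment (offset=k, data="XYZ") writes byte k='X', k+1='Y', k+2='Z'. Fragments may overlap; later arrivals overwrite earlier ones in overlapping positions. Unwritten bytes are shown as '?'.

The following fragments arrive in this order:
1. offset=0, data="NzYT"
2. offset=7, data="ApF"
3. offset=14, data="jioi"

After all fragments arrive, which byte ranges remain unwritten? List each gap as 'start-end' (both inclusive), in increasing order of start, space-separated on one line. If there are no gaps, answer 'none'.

Answer: 4-6 10-13 18-18

Derivation:
Fragment 1: offset=0 len=4
Fragment 2: offset=7 len=3
Fragment 3: offset=14 len=4
Gaps: 4-6 10-13 18-18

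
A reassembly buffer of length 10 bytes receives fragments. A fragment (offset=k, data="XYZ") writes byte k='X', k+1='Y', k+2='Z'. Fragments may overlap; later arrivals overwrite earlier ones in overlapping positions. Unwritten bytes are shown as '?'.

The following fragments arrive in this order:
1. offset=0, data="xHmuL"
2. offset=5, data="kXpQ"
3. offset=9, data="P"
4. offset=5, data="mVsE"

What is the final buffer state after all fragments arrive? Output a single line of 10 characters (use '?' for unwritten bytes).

Answer: xHmuLmVsEP

Derivation:
Fragment 1: offset=0 data="xHmuL" -> buffer=xHmuL?????
Fragment 2: offset=5 data="kXpQ" -> buffer=xHmuLkXpQ?
Fragment 3: offset=9 data="P" -> buffer=xHmuLkXpQP
Fragment 4: offset=5 data="mVsE" -> buffer=xHmuLmVsEP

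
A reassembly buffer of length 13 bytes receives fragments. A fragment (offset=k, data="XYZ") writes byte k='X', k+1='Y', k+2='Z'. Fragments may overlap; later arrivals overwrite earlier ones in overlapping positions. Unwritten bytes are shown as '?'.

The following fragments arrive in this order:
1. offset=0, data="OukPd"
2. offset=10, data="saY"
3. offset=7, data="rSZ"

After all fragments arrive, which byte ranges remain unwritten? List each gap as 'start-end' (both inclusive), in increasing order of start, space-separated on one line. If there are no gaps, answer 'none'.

Answer: 5-6

Derivation:
Fragment 1: offset=0 len=5
Fragment 2: offset=10 len=3
Fragment 3: offset=7 len=3
Gaps: 5-6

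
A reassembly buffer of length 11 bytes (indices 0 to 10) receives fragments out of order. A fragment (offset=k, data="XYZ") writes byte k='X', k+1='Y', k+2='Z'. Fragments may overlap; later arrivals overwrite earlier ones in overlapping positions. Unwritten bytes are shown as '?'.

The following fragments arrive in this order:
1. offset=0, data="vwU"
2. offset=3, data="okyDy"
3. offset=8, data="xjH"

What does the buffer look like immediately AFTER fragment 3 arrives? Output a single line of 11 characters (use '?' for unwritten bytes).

Answer: vwUokyDyxjH

Derivation:
Fragment 1: offset=0 data="vwU" -> buffer=vwU????????
Fragment 2: offset=3 data="okyDy" -> buffer=vwUokyDy???
Fragment 3: offset=8 data="xjH" -> buffer=vwUokyDyxjH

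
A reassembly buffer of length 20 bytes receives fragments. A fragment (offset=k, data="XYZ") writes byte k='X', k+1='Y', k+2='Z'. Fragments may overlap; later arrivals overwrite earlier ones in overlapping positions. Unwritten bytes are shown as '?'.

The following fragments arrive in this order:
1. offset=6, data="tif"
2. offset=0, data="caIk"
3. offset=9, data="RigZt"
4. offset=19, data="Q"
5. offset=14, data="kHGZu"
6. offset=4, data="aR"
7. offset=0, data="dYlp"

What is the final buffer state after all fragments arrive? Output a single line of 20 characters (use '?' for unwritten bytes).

Fragment 1: offset=6 data="tif" -> buffer=??????tif???????????
Fragment 2: offset=0 data="caIk" -> buffer=caIk??tif???????????
Fragment 3: offset=9 data="RigZt" -> buffer=caIk??tifRigZt??????
Fragment 4: offset=19 data="Q" -> buffer=caIk??tifRigZt?????Q
Fragment 5: offset=14 data="kHGZu" -> buffer=caIk??tifRigZtkHGZuQ
Fragment 6: offset=4 data="aR" -> buffer=caIkaRtifRigZtkHGZuQ
Fragment 7: offset=0 data="dYlp" -> buffer=dYlpaRtifRigZtkHGZuQ

Answer: dYlpaRtifRigZtkHGZuQ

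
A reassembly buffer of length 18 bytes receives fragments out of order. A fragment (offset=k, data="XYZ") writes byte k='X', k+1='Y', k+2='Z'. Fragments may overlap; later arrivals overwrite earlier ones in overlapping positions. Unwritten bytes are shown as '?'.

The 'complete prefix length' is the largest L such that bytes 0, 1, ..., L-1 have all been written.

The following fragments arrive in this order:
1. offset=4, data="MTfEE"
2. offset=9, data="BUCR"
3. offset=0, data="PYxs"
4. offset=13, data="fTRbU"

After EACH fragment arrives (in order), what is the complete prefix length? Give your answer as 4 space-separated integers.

Answer: 0 0 13 18

Derivation:
Fragment 1: offset=4 data="MTfEE" -> buffer=????MTfEE????????? -> prefix_len=0
Fragment 2: offset=9 data="BUCR" -> buffer=????MTfEEBUCR????? -> prefix_len=0
Fragment 3: offset=0 data="PYxs" -> buffer=PYxsMTfEEBUCR????? -> prefix_len=13
Fragment 4: offset=13 data="fTRbU" -> buffer=PYxsMTfEEBUCRfTRbU -> prefix_len=18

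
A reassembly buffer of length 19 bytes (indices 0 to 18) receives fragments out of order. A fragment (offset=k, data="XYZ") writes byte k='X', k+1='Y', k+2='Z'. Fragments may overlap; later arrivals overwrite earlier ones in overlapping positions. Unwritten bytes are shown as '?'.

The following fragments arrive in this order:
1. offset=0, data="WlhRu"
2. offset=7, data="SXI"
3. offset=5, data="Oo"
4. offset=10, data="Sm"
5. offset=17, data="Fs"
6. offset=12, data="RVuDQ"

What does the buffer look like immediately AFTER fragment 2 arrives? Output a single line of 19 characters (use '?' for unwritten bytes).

Fragment 1: offset=0 data="WlhRu" -> buffer=WlhRu??????????????
Fragment 2: offset=7 data="SXI" -> buffer=WlhRu??SXI?????????

Answer: WlhRu??SXI?????????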